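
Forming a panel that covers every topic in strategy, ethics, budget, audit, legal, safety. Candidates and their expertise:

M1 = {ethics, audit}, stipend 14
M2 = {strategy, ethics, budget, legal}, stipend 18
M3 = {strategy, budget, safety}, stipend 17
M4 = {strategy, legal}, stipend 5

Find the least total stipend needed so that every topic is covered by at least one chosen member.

36

M1, M3, M4 cover every topic at stipend 14 + 17 + 5 = 36.
Any cover uses at least 3 members; among all covering selections none totals below 36.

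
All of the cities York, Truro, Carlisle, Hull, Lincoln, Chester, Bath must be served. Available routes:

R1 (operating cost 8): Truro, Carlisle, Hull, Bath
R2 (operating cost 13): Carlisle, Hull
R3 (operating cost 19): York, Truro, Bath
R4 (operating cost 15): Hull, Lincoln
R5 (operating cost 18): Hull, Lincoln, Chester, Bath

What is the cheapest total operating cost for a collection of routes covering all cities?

R1, R3, R5 cover every city at operating cost 8 + 19 + 18 = 45.
Any cover uses at least 3 routes; among all covering selections none totals below 45.

45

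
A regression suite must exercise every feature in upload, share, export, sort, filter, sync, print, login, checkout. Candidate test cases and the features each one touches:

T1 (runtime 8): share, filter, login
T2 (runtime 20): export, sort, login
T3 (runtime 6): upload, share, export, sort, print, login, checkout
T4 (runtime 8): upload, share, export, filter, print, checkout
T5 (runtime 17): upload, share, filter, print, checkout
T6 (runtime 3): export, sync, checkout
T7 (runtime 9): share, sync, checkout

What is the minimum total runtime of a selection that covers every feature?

17

T1, T3, T6 cover every feature at runtime 8 + 6 + 3 = 17.
Any cover uses at least 3 test cases; among all covering selections none totals below 17.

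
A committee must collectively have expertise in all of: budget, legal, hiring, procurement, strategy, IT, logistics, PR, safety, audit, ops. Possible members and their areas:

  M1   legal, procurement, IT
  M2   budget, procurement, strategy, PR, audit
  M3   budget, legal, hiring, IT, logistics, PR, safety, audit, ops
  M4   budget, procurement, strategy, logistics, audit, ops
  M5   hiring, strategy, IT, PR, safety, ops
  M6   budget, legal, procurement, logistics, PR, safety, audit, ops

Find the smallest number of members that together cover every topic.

2

M2, M3 together cover {budget, legal, hiring, procurement, strategy, IT, logistics, PR, safety, audit, ops} — every topic.
No single member contains all 11 topics, so 2 is optimal.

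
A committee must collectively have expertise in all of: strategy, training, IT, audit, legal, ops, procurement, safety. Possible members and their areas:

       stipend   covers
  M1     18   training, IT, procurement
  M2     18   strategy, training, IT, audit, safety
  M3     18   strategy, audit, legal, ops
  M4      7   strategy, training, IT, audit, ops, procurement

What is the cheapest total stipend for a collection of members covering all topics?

43

M2, M3, M4 cover every topic at stipend 18 + 18 + 7 = 43.
Any cover uses at least 3 members; among all covering selections none totals below 43.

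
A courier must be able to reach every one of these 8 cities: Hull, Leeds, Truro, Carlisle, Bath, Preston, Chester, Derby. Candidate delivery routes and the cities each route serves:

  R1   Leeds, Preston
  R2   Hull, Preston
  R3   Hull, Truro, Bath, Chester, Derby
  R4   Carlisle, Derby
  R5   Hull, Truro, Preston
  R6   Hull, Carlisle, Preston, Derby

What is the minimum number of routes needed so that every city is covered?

R1, R3, R4 together cover {Hull, Leeds, Truro, Carlisle, Bath, Preston, Chester, Derby} — every city.
No 2 of the 6 routes cover everything (all 15 pairs fall short), so 3 is minimum.

3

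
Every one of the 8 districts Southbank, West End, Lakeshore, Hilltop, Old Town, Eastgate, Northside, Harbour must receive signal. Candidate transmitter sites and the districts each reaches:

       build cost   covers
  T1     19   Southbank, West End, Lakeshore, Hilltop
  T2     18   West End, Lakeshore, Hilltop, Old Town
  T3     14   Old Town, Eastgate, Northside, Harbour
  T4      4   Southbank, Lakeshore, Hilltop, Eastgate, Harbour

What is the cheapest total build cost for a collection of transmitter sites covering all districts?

33

T1, T3 cover every district at build cost 19 + 14 = 33.
Any cover uses at least 2 transmitter sites; among all covering selections none totals below 33.
Greedy by coverage-per-build cost would pick T4, T3, T2 for 36 — worse than the optimum 33.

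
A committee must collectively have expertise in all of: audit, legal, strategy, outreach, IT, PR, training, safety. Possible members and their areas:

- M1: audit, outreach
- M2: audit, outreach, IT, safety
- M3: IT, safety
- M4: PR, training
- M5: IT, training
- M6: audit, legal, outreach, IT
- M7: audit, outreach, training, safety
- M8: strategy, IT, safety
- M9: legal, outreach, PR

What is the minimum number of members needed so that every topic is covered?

3

M4, M6, M8 together cover {audit, legal, strategy, outreach, IT, PR, training, safety} — every topic.
No 2 of the 9 members cover everything (all 36 pairs fall short), so 3 is minimum.
Greedy (largest uncovered first) would take M2, M4, M6, M8 — 4 members — but 3 suffice.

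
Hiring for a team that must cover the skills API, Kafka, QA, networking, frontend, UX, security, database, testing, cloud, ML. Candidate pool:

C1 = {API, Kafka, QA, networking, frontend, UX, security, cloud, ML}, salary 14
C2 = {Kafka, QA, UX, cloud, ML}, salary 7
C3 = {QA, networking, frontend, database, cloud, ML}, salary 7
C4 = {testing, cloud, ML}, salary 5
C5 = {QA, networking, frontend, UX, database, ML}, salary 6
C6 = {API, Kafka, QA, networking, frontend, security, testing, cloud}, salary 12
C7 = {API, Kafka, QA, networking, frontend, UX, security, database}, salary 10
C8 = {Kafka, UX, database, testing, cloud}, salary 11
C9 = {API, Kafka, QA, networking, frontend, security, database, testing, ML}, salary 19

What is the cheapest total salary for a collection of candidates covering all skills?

C4, C7 cover every skill at salary 5 + 10 = 15.
Any cover uses at least 2 candidates; among all covering selections none totals below 15.
Greedy by coverage-per-salary would pick C5, C6 for 18 — worse than the optimum 15.

15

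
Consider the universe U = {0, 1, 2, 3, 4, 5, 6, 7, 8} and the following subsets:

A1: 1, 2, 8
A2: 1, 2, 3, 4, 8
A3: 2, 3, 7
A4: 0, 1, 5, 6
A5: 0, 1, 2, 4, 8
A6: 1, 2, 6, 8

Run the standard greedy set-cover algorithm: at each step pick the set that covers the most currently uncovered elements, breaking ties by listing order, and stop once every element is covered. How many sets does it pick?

3

Pick 1: A2 covers 5 new elements (1, 2, 3, 4, 8).
Pick 2: A4 covers 3 new elements (0, 5, 6).
Pick 3: A3 covers 1 new elements (7).
Greedy uses 3 sets.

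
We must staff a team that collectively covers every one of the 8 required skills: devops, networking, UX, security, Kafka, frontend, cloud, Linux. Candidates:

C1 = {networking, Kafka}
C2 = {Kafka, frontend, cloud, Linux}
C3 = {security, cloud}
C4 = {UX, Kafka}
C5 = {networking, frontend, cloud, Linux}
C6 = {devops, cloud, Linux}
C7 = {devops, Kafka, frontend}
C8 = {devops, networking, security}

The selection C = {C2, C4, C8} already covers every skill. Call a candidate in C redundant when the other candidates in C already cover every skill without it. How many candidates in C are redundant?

Drop C2: frontend, cloud, Linux uncovered — not redundant.
Drop C4: UX uncovered — not redundant.
Drop C8: devops, networking, security uncovered — not redundant.
None of the candidates in C is redundant.

0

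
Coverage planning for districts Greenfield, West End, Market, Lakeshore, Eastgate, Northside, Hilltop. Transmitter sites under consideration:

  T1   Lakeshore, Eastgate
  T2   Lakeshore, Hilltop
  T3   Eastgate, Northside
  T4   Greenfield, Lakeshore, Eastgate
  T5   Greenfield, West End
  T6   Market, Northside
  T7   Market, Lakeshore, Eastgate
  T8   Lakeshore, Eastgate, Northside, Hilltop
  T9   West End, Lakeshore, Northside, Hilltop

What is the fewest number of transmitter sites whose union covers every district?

3

T4, T6, T9 together cover {Greenfield, West End, Market, Lakeshore, Eastgate, Northside, Hilltop} — every district.
No 2 of the 9 transmitter sites cover everything (all 36 pairs fall short), so 3 is minimum.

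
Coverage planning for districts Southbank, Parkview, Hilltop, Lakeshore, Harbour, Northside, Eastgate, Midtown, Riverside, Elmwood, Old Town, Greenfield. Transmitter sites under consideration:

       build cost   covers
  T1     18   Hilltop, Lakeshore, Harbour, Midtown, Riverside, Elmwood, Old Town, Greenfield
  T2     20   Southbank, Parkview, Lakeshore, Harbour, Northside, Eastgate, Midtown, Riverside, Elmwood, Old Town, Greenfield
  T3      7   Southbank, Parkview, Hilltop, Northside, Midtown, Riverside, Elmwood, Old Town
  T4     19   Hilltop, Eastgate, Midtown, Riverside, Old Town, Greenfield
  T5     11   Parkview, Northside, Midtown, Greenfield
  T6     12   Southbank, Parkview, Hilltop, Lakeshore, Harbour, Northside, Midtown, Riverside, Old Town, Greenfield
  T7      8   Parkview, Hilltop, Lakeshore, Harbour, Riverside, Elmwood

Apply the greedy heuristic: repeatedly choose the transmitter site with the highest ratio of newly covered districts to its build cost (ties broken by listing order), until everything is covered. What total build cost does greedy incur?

Pick 1: T3 adds 8 new (Southbank, Parkview, Hilltop, Northside, Midtown, Riverside, Elmwood, Old Town) at build cost 7 (ratio 8/7).
Pick 2: T6 adds 3 new (Lakeshore, Harbour, Greenfield) at build cost 12 (ratio 3/12).
Pick 3: T4 adds 1 new (Eastgate) at build cost 19 (ratio 1/19).
Greedy total build cost: 7 + 12 + 19 = 38. (The true optimum is 27, so greedy overshoots here.)

38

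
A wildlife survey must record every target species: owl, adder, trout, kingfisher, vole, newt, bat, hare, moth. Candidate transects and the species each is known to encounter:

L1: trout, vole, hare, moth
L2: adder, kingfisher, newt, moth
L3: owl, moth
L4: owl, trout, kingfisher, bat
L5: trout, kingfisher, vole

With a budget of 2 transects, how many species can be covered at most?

Choosing L1, L2 covers {adder, trout, kingfisher, vole, newt, hare, moth} — 7 species.
No choice of 2 transects does better; here owl, bat are left uncovered.

7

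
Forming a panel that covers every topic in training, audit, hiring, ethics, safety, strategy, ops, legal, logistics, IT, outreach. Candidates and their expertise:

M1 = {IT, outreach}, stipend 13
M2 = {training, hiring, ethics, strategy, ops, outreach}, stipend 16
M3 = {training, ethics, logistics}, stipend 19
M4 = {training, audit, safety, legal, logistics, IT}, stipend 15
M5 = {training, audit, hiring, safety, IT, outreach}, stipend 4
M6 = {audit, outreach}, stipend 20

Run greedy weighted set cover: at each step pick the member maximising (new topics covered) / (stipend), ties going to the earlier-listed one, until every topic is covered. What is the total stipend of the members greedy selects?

Pick 1: M5 adds 6 new (training, audit, hiring, safety, IT, outreach) at stipend 4 (ratio 6/4).
Pick 2: M2 adds 3 new (ethics, strategy, ops) at stipend 16 (ratio 3/16).
Pick 3: M4 adds 2 new (legal, logistics) at stipend 15 (ratio 2/15).
Greedy total stipend: 4 + 16 + 15 = 35. (The true optimum is 31, so greedy overshoots here.)

35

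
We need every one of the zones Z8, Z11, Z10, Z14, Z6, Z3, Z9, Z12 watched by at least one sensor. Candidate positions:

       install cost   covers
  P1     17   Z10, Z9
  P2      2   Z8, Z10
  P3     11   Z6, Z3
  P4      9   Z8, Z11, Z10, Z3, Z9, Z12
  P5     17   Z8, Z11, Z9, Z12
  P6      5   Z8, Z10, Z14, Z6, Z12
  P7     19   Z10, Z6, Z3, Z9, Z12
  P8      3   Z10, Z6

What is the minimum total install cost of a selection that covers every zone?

14

P4, P6 cover every zone at install cost 9 + 5 = 14.
Any cover uses at least 2 sensor positions; among all covering selections none totals below 14.
Greedy by coverage-per-install cost would pick P2, P6, P4 for 16 — worse than the optimum 14.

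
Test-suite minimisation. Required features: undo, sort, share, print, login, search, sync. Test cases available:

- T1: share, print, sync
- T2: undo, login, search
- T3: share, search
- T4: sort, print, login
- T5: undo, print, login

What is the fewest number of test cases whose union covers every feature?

T1, T2, T4 together cover {undo, sort, share, print, login, search, sync} — every feature.
No 2 of the 5 test cases cover everything (all 10 pairs fall short), so 3 is minimum.

3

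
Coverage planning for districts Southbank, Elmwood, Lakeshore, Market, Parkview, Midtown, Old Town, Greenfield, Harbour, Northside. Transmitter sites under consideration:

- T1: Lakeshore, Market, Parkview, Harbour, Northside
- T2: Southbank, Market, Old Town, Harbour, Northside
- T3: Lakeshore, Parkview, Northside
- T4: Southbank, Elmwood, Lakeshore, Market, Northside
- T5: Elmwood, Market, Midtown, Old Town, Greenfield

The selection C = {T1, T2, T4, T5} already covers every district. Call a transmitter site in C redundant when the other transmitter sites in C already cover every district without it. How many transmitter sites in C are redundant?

Drop T1: Parkview uncovered — not redundant.
Drop T2: the rest still cover every district — redundant.
Drop T4: the rest still cover every district — redundant.
Drop T5: Midtown, Greenfield uncovered — not redundant.
2 redundant: T2, T4.

2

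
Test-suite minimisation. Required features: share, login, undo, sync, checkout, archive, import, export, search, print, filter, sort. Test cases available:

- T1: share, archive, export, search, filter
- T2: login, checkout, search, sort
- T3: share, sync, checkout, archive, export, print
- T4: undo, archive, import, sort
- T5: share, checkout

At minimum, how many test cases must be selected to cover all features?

T1, T2, T3, T4 together cover {share, login, undo, sync, checkout, archive, import, export, search, print, filter, sort} — every feature.
No 3 of the 5 test cases cover everything (all 10 triples fall short), so 4 is minimum.

4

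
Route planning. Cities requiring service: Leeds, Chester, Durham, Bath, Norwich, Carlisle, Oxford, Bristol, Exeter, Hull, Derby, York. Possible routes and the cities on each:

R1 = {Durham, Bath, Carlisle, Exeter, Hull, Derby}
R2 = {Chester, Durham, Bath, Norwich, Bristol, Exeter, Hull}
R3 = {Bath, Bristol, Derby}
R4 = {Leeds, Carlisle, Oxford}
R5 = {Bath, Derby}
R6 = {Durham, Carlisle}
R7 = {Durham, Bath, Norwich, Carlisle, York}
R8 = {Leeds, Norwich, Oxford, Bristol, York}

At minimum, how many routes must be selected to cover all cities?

3

R1, R2, R8 together cover {Leeds, Chester, Durham, Bath, Norwich, Carlisle, Oxford, Bristol, Exeter, Hull, Derby, York} — every city.
No 2 of the 8 routes cover everything (all 28 pairs fall short), so 3 is minimum.
Greedy (largest uncovered first) would take R2, R4, R1, R7 — 4 routes — but 3 suffice.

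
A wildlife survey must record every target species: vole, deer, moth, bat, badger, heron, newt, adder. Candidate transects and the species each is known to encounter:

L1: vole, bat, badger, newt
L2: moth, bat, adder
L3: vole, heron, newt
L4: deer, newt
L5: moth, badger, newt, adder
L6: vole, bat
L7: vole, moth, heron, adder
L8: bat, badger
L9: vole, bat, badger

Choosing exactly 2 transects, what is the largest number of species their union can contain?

7

Choosing L1, L7 covers {vole, moth, bat, badger, heron, newt, adder} — 7 species.
No choice of 2 transects does better; here deer is left uncovered.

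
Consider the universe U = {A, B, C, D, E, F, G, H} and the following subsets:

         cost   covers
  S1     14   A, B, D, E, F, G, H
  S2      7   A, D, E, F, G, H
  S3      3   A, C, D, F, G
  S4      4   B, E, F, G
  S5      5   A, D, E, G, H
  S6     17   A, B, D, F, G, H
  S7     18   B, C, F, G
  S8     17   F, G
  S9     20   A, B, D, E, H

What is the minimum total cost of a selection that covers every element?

12

S3, S4, S5 cover every element at cost 3 + 4 + 5 = 12.
Any cover uses at least 2 sets; among all covering selections none totals below 12.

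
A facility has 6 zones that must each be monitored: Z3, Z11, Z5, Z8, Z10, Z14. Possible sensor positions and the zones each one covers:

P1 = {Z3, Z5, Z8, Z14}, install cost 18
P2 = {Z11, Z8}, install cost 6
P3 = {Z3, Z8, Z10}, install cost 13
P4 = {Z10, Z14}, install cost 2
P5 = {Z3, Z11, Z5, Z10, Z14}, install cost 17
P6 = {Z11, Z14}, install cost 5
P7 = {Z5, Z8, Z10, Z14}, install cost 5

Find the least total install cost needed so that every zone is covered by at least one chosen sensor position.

22

P5, P7 cover every zone at install cost 17 + 5 = 22.
Any cover uses at least 2 sensor positions; among all covering selections none totals below 22.
Greedy by coverage-per-install cost would pick P4, P7, P6, P3 for 25 — worse than the optimum 22.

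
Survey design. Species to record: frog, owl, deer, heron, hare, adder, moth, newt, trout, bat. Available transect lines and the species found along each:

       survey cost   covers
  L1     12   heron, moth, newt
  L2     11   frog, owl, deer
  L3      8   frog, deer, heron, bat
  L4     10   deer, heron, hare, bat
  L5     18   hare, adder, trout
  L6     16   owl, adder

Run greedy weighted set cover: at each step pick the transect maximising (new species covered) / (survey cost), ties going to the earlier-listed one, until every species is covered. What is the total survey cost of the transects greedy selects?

49

Pick 1: L3 adds 4 new (frog, deer, heron, bat) at survey cost 8 (ratio 4/8).
Pick 2: L1 adds 2 new (moth, newt) at survey cost 12 (ratio 2/12).
Pick 3: L5 adds 3 new (hare, adder, trout) at survey cost 18 (ratio 3/18).
Pick 4: L2 adds 1 new (owl) at survey cost 11 (ratio 1/11).
Greedy total survey cost: 8 + 12 + 18 + 11 = 49.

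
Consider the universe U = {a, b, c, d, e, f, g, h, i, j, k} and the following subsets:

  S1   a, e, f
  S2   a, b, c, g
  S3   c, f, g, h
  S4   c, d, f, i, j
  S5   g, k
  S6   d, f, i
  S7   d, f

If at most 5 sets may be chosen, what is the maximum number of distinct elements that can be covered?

Choosing S1, S2, S3, S4, S5 covers {a, b, c, d, e, f, g, h, i, j, k} — 11 elements.
That is all 11 elements.

11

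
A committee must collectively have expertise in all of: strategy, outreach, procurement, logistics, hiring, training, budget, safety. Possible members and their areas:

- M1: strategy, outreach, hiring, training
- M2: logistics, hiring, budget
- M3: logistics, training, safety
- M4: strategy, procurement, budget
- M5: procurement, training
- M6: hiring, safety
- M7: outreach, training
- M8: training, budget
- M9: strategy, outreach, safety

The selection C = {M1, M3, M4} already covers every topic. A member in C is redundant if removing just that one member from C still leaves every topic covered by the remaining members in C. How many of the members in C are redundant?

Drop M1: outreach, hiring uncovered — not redundant.
Drop M3: logistics, safety uncovered — not redundant.
Drop M4: procurement, budget uncovered — not redundant.
None of the members in C is redundant.

0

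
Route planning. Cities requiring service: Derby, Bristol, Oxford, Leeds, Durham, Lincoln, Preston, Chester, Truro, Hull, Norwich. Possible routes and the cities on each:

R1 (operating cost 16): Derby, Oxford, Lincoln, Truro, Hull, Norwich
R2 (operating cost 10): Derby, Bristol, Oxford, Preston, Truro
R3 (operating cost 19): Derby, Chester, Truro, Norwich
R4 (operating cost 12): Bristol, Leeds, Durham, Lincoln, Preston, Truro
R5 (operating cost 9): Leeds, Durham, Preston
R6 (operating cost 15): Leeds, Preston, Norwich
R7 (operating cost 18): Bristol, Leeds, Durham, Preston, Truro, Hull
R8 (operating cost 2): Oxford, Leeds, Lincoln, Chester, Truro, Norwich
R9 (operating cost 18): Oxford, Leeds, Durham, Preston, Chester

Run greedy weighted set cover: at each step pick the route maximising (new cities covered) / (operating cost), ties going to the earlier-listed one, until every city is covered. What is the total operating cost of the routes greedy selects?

37

Pick 1: R8 adds 6 new (Oxford, Leeds, Lincoln, Chester, Truro, Norwich) at operating cost 2 (ratio 6/2).
Pick 2: R2 adds 3 new (Derby, Bristol, Preston) at operating cost 10 (ratio 3/10).
Pick 3: R5 adds 1 new (Durham) at operating cost 9 (ratio 1/9).
Pick 4: R1 adds 1 new (Hull) at operating cost 16 (ratio 1/16).
Greedy total operating cost: 2 + 10 + 9 + 16 = 37. (The true optimum is 30, so greedy overshoots here.)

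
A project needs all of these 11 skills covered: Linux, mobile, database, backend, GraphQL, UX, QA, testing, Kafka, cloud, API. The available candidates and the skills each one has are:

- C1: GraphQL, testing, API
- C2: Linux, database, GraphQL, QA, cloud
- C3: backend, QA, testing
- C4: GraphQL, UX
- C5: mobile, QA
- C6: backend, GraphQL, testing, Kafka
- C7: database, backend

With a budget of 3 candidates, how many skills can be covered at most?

Choosing C1, C2, C6 covers {Linux, database, backend, GraphQL, QA, testing, Kafka, cloud, API} — 9 skills.
No choice of 3 candidates does better; here mobile, UX are left uncovered.

9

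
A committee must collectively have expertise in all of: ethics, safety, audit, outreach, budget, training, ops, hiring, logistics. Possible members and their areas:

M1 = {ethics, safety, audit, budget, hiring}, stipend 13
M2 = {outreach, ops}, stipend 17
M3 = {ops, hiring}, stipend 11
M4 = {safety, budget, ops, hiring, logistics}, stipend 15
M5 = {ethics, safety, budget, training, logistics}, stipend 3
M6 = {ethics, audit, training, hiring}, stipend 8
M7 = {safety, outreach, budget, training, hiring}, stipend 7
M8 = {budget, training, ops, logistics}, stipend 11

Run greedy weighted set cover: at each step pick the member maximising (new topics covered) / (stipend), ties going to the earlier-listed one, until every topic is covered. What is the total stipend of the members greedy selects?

Pick 1: M5 adds 5 new (ethics, safety, budget, training, logistics) at stipend 3 (ratio 5/3).
Pick 2: M7 adds 2 new (outreach, hiring) at stipend 7 (ratio 2/7).
Pick 3: M6 adds 1 new (audit) at stipend 8 (ratio 1/8).
Pick 4: M3 adds 1 new (ops) at stipend 11 (ratio 1/11).
Greedy total stipend: 3 + 7 + 8 + 11 = 29. (The true optimum is 26, so greedy overshoots here.)

29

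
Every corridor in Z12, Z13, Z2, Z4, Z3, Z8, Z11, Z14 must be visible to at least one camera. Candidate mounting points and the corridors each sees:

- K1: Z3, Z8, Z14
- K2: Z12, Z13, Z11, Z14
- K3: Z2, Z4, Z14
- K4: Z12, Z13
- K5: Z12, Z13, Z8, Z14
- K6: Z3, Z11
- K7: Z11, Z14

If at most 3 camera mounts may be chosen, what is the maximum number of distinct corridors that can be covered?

8

Choosing K1, K2, K3 covers {Z12, Z13, Z2, Z4, Z3, Z8, Z11, Z14} — 8 corridors.
That is all 8 corridors.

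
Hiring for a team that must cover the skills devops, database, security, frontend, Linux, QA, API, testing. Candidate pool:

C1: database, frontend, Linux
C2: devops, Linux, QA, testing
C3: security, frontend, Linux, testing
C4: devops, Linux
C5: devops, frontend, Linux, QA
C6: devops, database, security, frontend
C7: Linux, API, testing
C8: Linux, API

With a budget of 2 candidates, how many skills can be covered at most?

Choosing C2, C6 covers {devops, database, security, frontend, Linux, QA, testing} — 7 skills.
No choice of 2 candidates does better; here API is left uncovered.

7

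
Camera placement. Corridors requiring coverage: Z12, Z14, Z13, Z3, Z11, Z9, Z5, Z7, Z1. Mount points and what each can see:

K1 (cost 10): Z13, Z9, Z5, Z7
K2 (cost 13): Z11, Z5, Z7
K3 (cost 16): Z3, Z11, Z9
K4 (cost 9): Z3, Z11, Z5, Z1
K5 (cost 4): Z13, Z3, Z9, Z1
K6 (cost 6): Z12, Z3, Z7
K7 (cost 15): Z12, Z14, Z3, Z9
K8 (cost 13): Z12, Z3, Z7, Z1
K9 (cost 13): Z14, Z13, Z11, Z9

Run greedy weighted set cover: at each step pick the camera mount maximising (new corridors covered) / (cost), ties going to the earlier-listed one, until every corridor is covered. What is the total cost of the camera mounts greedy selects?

32

Pick 1: K5 adds 4 new (Z13, Z3, Z9, Z1) at cost 4 (ratio 4/4).
Pick 2: K6 adds 2 new (Z12, Z7) at cost 6 (ratio 2/6).
Pick 3: K4 adds 2 new (Z11, Z5) at cost 9 (ratio 2/9).
Pick 4: K9 adds 1 new (Z14) at cost 13 (ratio 1/13).
Greedy total cost: 4 + 6 + 9 + 13 = 32. (The true optimum is 28, so greedy overshoots here.)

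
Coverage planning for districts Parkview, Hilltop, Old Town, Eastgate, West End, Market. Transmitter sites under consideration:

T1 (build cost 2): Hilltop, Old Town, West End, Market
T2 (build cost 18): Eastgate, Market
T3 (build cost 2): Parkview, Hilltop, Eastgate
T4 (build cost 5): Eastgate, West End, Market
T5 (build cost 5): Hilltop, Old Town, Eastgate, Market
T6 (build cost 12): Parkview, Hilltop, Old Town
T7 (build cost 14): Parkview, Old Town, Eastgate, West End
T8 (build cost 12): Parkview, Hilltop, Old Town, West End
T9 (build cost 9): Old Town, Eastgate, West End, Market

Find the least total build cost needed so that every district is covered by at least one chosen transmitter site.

4

T1, T3 cover every district at build cost 2 + 2 = 4.
Any cover uses at least 2 transmitter sites; among all covering selections none totals below 4.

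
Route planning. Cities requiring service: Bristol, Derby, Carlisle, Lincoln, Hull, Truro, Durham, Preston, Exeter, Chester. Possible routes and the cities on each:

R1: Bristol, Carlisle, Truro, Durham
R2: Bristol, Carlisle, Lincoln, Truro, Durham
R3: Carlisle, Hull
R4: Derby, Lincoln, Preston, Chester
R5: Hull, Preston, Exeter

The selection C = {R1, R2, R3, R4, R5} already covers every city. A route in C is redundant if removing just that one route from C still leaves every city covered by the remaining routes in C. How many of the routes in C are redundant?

3

Drop R1: the rest still cover every city — redundant.
Drop R2: the rest still cover every city — redundant.
Drop R3: the rest still cover every city — redundant.
Drop R4: Derby, Chester uncovered — not redundant.
Drop R5: Exeter uncovered — not redundant.
3 redundant: R1, R2, R3.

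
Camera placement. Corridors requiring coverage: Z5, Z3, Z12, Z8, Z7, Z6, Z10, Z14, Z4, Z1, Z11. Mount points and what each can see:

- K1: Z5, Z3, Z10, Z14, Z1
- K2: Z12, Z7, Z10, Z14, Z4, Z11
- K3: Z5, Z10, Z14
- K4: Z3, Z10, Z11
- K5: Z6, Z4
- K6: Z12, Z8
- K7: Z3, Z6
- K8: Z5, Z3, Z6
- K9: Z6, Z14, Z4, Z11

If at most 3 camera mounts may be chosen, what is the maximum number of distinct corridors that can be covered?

10

Choosing K1, K2, K5 covers {Z5, Z3, Z12, Z7, Z6, Z10, Z14, Z4, Z1, Z11} — 10 corridors.
No choice of 3 camera mounts does better; here Z8 is left uncovered.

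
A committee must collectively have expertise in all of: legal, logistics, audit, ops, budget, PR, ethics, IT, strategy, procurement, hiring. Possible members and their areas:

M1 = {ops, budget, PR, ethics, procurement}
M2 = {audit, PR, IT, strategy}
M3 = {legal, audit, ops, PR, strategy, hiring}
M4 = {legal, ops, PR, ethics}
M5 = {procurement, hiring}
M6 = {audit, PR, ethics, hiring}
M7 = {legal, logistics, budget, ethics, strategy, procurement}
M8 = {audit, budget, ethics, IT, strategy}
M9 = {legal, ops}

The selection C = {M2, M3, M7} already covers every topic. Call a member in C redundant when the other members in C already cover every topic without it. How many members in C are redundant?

Drop M2: IT uncovered — not redundant.
Drop M3: ops, hiring uncovered — not redundant.
Drop M7: logistics, budget, ethics, procurement uncovered — not redundant.
None of the members in C is redundant.

0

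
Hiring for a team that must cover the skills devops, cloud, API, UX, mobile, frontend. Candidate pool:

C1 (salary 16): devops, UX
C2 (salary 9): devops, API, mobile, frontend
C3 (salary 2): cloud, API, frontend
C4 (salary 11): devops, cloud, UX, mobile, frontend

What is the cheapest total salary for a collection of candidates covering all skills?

C3, C4 cover every skill at salary 2 + 11 = 13.
Any cover uses at least 2 candidates; among all covering selections none totals below 13.

13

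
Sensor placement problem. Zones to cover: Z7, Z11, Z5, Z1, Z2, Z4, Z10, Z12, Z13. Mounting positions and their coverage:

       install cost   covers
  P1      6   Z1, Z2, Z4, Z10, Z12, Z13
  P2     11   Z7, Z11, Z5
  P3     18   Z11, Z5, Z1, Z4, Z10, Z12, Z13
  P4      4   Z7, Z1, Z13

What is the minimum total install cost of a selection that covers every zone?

17

P1, P2 cover every zone at install cost 6 + 11 = 17.
Any cover uses at least 2 sensor positions; among all covering selections none totals below 17.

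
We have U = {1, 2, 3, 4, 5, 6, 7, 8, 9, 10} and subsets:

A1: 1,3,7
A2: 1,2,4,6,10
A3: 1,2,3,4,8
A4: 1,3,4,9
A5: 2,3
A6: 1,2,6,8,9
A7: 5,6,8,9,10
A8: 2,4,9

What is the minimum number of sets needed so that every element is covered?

3

A1, A2, A7 together cover {1, 2, 3, 4, 5, 6, 7, 8, 9, 10} — every element.
No 2 of the 8 sets cover everything (all 28 pairs fall short), so 3 is minimum.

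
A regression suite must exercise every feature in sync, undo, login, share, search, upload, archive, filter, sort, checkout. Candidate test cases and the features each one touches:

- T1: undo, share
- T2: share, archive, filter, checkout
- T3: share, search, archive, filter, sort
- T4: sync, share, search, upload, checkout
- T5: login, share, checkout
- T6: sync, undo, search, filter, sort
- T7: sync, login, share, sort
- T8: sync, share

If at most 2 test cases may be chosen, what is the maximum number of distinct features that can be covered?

8

Choosing T2, T6 covers {sync, undo, share, search, archive, filter, sort, checkout} — 8 features.
No choice of 2 test cases does better; here login, upload are left uncovered.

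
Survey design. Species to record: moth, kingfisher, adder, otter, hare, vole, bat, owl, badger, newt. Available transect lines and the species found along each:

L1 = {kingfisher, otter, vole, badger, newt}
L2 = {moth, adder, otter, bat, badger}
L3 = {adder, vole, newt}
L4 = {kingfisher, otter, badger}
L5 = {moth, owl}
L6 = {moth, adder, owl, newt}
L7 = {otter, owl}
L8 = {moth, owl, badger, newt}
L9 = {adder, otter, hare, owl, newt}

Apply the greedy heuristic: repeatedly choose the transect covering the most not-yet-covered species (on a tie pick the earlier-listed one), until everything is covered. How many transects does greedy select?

Pick 1: L1 covers 5 new species (kingfisher, otter, vole, badger, newt).
Pick 2: L2 covers 3 new species (moth, adder, bat).
Pick 3: L9 covers 2 new species (hare, owl).
Greedy uses 3 transects.

3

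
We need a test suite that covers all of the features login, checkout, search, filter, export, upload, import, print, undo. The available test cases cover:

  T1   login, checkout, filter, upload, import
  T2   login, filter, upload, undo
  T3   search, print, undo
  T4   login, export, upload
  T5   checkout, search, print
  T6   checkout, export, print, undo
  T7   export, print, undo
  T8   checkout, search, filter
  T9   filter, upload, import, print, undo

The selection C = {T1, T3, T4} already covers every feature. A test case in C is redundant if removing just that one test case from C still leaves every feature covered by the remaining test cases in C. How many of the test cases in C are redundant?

0

Drop T1: checkout, filter, import uncovered — not redundant.
Drop T3: search, print, undo uncovered — not redundant.
Drop T4: export uncovered — not redundant.
None of the test cases in C is redundant.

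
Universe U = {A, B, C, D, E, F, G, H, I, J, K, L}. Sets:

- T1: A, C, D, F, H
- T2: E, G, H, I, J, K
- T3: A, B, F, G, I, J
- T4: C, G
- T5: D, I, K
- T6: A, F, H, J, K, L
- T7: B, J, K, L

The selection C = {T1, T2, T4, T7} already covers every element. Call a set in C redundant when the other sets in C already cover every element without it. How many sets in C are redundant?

1

Drop T1: A, D, F uncovered — not redundant.
Drop T2: E, I uncovered — not redundant.
Drop T4: the rest still cover every element — redundant.
Drop T7: B, L uncovered — not redundant.
1 redundant: T4.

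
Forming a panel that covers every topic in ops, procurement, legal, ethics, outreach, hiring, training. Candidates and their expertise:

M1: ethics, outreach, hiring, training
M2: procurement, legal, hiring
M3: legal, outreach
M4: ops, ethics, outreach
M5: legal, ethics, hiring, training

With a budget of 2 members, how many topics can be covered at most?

Choosing M1, M2 covers {procurement, legal, ethics, outreach, hiring, training} — 6 topics.
No choice of 2 members does better; here ops is left uncovered.

6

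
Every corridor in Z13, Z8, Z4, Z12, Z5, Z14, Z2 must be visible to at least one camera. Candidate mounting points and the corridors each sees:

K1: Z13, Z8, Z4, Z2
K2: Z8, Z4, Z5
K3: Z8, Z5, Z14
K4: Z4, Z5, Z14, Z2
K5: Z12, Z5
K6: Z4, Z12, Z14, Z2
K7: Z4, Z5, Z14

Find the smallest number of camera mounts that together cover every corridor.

3

K1, K2, K6 together cover {Z13, Z8, Z4, Z12, Z5, Z14, Z2} — every corridor.
No 2 of the 7 camera mounts cover everything (all 21 pairs fall short), so 3 is minimum.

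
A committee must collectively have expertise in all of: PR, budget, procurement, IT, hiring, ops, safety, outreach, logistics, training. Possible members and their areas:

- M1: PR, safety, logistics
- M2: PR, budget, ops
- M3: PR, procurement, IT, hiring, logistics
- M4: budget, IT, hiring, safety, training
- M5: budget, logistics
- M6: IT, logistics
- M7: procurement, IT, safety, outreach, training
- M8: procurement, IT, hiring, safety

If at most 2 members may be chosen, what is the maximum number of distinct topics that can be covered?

8

Choosing M2, M7 covers {PR, budget, procurement, IT, ops, safety, outreach, training} — 8 topics.
No choice of 2 members does better; here hiring, logistics are left uncovered.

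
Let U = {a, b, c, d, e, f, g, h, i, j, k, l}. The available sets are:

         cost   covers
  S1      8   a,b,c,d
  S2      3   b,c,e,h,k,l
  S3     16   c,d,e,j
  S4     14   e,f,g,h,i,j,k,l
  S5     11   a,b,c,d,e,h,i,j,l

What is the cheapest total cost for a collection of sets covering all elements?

S1, S4 cover every element at cost 8 + 14 = 22.
Any cover uses at least 2 sets; among all covering selections none totals below 22.
Greedy by coverage-per-cost would pick S2, S5, S4 for 28 — worse than the optimum 22.

22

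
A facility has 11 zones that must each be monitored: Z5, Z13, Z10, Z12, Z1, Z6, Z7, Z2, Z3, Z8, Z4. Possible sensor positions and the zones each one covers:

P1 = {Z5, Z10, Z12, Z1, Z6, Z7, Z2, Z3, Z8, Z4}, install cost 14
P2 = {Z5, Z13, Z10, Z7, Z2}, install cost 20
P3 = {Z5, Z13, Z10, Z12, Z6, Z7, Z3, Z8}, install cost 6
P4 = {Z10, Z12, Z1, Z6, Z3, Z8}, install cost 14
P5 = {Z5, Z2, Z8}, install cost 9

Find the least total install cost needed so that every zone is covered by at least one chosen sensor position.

P1, P3 cover every zone at install cost 14 + 6 = 20.
Any cover uses at least 2 sensor positions; among all covering selections none totals below 20.

20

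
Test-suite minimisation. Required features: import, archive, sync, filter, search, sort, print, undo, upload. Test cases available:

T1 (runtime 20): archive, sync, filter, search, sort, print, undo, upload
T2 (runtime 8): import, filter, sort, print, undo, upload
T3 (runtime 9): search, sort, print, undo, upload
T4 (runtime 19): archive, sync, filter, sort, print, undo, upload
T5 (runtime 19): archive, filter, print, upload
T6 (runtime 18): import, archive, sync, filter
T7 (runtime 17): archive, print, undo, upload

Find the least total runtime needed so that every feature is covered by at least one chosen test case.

27

T3, T6 cover every feature at runtime 9 + 18 = 27.
Any cover uses at least 2 test cases; among all covering selections none totals below 27.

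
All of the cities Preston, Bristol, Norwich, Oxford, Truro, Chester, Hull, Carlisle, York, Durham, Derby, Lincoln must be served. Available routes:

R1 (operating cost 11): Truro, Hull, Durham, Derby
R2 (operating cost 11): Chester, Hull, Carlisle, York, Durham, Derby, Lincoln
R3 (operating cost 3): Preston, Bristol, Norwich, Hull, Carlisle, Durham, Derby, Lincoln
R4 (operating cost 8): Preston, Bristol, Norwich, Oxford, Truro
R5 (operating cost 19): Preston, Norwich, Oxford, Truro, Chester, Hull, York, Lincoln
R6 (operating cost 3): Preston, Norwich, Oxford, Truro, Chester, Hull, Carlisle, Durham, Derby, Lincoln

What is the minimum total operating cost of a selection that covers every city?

R2, R3, R6 cover every city at operating cost 11 + 3 + 3 = 17.
Any cover uses at least 2 routes; among all covering selections none totals below 17.

17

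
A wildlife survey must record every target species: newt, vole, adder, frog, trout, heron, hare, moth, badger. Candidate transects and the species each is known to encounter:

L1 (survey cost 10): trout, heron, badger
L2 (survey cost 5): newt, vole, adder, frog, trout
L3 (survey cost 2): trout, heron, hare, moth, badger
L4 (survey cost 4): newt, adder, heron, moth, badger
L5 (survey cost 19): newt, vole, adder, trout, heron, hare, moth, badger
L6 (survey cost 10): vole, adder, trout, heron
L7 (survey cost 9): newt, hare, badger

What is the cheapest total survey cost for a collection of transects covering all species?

L2, L3 cover every species at survey cost 5 + 2 = 7.
Any cover uses at least 2 transects; among all covering selections none totals below 7.

7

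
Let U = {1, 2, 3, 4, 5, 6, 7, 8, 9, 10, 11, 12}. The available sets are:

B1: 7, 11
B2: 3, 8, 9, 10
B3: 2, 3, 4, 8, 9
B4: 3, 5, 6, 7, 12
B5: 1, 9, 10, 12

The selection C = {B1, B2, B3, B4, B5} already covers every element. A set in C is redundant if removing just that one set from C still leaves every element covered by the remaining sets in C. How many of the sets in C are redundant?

Drop B1: 11 uncovered — not redundant.
Drop B2: the rest still cover every element — redundant.
Drop B3: 2, 4 uncovered — not redundant.
Drop B4: 5, 6 uncovered — not redundant.
Drop B5: 1 uncovered — not redundant.
1 redundant: B2.

1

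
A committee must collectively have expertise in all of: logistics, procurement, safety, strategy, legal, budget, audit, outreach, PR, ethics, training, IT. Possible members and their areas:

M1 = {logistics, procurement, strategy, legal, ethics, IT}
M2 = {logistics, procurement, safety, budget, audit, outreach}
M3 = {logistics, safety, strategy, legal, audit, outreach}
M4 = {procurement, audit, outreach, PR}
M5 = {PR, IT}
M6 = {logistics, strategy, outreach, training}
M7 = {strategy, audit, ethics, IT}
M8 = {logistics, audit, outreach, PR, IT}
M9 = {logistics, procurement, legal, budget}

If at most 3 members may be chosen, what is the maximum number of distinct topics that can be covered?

11

Choosing M1, M2, M4 covers {logistics, procurement, safety, strategy, legal, budget, audit, outreach, PR, ethics, IT} — 11 topics.
No choice of 3 members does better; here training is left uncovered.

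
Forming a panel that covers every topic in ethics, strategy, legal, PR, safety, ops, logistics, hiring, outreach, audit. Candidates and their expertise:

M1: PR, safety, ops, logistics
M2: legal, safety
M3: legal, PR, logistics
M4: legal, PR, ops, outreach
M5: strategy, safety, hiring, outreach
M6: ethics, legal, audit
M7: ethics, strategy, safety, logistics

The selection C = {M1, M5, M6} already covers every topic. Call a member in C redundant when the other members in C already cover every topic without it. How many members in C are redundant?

Drop M1: PR, ops, logistics uncovered — not redundant.
Drop M5: strategy, hiring, outreach uncovered — not redundant.
Drop M6: ethics, legal, audit uncovered — not redundant.
None of the members in C is redundant.

0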